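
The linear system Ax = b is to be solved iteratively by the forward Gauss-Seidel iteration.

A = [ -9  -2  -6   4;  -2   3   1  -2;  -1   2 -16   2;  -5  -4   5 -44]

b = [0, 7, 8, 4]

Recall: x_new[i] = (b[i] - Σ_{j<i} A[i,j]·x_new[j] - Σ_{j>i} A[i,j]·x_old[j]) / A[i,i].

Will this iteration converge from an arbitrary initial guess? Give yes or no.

Let D = diag(-9, 3, -16, -44); L, U the strict triangles.
Gauss-Seidel: T = -(D+L)⁻¹U, row 0 first, T[0,2] = -(-6)/(-9) = -0.6667; later rows by forward substitution.
  T[0,:] = [+0.0000 -0.2222 -0.6667 +0.4444]
  T[1,:] = [+0.0000 -0.1481 -0.7778 +0.9630]
  T[2,:] = [+0.0000 -0.0046 -0.0556 +0.2176]
  T[3,:] = [+0.0000 +0.0382 +0.1402 -0.1133]
|roots of det(T-λI)|: 0.4178, 0.0546, 0.0461, 0.0000.
ρ(T) = max|λ| = 0.4178; 0.4178 < 1: convergent.

yes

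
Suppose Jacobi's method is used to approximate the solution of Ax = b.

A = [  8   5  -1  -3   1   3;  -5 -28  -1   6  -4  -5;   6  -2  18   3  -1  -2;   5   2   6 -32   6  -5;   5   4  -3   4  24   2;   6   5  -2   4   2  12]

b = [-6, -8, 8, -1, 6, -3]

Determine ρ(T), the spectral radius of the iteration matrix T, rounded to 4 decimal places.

Split A = D + L + U, D = diag(8, -28, 18, -32, 24, 12).
T_J = -D⁻¹(L+U): T[3,2] = -(6)/(-32) = +0.1875; T[3,3] = 0.
  T[0,:] = [+0.0000 -0.6250 +0.1250 +0.3750 -0.1250 -0.3750]
  T[1,:] = [-0.1786 +0.0000 -0.0357 +0.2143 -0.1429 -0.1786]
  T[2,:] = [-0.3333 +0.1111 +0.0000 -0.1667 +0.0556 +0.1111]
  T[3,:] = [+0.1562 +0.0625 +0.1875 +0.0000 +0.1875 -0.1562]
  T[4,:] = [-0.2083 -0.1667 +0.1250 -0.1667 +0.0000 -0.0833]
  T[5,:] = [-0.5000 -0.4167 +0.1667 -0.3333 -0.1667 +0.0000]
|eigenvalues of T|: 0.7934, 0.4176, 0.2665, 0.2665, 0.1903, 0.0606.
ρ(T) = max|λ| = 0.7934; 0.7934 < 1: convergent.

0.7934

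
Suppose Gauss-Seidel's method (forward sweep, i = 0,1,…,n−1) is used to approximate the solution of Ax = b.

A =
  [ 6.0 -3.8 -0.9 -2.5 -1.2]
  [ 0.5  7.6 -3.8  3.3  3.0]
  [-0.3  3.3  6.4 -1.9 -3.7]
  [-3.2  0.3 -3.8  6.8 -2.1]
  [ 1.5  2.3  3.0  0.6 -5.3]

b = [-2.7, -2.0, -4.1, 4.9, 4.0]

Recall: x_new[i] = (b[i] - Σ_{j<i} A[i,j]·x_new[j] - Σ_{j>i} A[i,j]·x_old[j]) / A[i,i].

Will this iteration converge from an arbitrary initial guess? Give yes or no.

yes

Diagonal D = diag(6, 7.6, 6.4, 6.8, -5.3); L, U strict lower/upper.
Gauss-Seidel: T = -(D+L)⁻¹U, row 0 first, T[0,4] = -(-1.2)/(6) = +0.2000; later rows by forward substitution.
  T[0,:] = [+0.0000 +0.6333 +0.1500 +0.4167 +0.2000]
  T[1,:] = [+0.0000 -0.0417 +0.4901 -0.4616 -0.4079]
  T[2,:] = [+0.0000 +0.0512 -0.2457 +0.5544 +0.7978]
  T[3,:] = [+0.0000 +0.3285 -0.0883 +0.5263 +0.8668]
  T[4,:] = [+0.0000 +0.2273 +0.1061 +0.2910 +0.4293]
eigenvalue magnitudes: 0.9184, 0.3300, 0.3300, 0.0822, 0.0000.
ρ(T) = max|λ| = 0.9184; 0.9184 < 1: convergent.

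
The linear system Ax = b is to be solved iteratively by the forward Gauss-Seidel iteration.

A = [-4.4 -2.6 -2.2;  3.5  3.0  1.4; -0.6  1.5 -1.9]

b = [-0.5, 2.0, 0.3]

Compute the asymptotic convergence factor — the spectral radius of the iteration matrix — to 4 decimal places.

Write A = D+L+U with D = diag(-4.4, 3, -1.9).
T_GS = -(D+L)⁻¹U: row 0 first, T[0,1] = -(-2.6)/(-4.4) = -0.5909; later rows by forward substitution.
  T[0,:] = [+0.0000  -0.5909  -0.5000]
  T[1,:] = [+0.0000  +0.6894  +0.1167]
  T[2,:] = [+0.0000  +0.7309  +0.2500]
|eigenvalues of T|: 0.8351, 0.1043, 0.0000.
ρ = 0.8351; 0.8351 < 1, so it converges for any x₀.

0.8351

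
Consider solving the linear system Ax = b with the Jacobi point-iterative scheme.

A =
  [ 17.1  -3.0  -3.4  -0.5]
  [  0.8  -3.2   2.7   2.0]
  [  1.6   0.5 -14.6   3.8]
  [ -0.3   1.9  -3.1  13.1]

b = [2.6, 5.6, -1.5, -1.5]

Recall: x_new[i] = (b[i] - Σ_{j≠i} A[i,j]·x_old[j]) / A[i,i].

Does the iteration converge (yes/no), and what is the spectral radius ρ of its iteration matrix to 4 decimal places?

yes, ρ = 0.3055

Split A = D + L + U, D = diag(17.1, -3.2, -14.6, 13.1).
T_J = -D⁻¹(L+U): T[0,2] = -(-3.4)/(17.1) = +0.1988; T[0,0] = 0.
  T[0,:] = [+0.0000  +0.1754  +0.1988  +0.0292]
  T[1,:] = [+0.2500  +0.0000  +0.8438  +0.6250]
  T[2,:] = [+0.1096  +0.0342  +0.0000  +0.2603]
  T[3,:] = [+0.0229  -0.1450  +0.2366  +0.0000]
|λ(T)| sorted: 0.3055, 0.2417, 0.1085, 0.1085.
ρ = 0.3055; 0.3055 < 1, so it converges for any x₀.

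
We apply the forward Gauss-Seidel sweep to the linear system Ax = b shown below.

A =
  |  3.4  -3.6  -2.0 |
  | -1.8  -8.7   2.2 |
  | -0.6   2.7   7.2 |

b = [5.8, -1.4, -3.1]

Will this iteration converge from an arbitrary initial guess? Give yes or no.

A = D + L + U where D = diag(3.4, -8.7, 7.2).
Gauss-Seidel: T = -(D+L)⁻¹U, row 0 first, T[0,1] = -(-3.6)/(3.4) = +1.0588; later rows by forward substitution.
  T[0,:] = [+0.0000 +1.0588 +0.5882]
  T[1,:] = [+0.0000 -0.2191 +0.1312]
  T[2,:] = [+0.0000 +0.1704 -0.0002]
|eigenvalues of T|: 0.2949, 0.0757, 0.0000.
ρ = 0.2949; 0.2949 < 1: convergent.

yes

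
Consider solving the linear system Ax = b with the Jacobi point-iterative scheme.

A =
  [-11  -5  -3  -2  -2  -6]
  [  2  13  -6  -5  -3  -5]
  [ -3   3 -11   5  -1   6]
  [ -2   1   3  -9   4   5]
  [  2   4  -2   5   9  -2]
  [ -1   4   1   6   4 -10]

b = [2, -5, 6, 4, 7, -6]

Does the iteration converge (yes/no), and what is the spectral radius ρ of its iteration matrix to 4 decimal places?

no, ρ = 1.2703

Diagonal D = diag(-11, 13, -11, -9, 9, -10); L, U strict lower/upper.
Jacobi T = -D⁻¹(L+U): T[5,1] = -(4)/(-10) = +0.4000; T[5,5] = 0.
  T[0,:] = [+0.0000  -0.4545  -0.2727  -0.1818  -0.1818  -0.5455]
  T[1,:] = [-0.1538  +0.0000  +0.4615  +0.3846  +0.2308  +0.3846]
  T[2,:] = [-0.2727  +0.2727  +0.0000  +0.4545  -0.0909  +0.5455]
  T[3,:] = [-0.2222  +0.1111  +0.3333  +0.0000  +0.4444  +0.5556]
  T[4,:] = [-0.2222  -0.4444  +0.2222  -0.5556  +0.0000  +0.2222]
  T[5,:] = [-0.1000  +0.4000  +0.1000  +0.6000  +0.4000  +0.0000]
eigenvalue magnitudes: 1.2703, 0.5448, 0.5448, 0.3874, 0.2090, 0.2090.
ρ = 1.2703; 1.2703 > 1 ⇒ diverges.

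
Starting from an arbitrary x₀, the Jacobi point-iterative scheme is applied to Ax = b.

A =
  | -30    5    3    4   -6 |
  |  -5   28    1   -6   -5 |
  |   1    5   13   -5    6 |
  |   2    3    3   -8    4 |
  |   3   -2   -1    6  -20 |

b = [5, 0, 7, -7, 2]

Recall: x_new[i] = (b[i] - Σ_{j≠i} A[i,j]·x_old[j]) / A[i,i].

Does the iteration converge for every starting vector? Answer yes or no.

yes

A = D + L + U where D = diag(-30, 28, 13, -8, -20).
T_J = -D⁻¹(L+U): T[4,3] = -(6)/(-20) = +0.3000; T[4,4] = 0.
  T[0,:] = [+0.0000, +0.1667, +0.1000, +0.1333, -0.2000]
  T[1,:] = [+0.1786, +0.0000, -0.0357, +0.2143, +0.1786]
  T[2,:] = [-0.0769, -0.3846, +0.0000, +0.3846, -0.4615]
  T[3,:] = [+0.2500, +0.3750, +0.3750, +0.0000, +0.5000]
  T[4,:] = [+0.1500, -0.1000, -0.0500, +0.3000, +0.0000]
|λ(T)| sorted: 0.7141, 0.4804, 0.3145, 0.0642, 0.0642.
spectral radius ρ = 0.7141; 0.7141 < 1 ⇒ converges.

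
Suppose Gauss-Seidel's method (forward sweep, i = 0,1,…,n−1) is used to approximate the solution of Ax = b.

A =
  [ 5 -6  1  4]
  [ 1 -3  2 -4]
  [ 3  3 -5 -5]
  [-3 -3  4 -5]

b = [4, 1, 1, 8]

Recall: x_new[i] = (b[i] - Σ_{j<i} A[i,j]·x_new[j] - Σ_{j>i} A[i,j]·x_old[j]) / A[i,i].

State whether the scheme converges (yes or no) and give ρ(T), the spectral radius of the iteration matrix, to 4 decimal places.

Let D = diag(5, -3, -5, -5); L, U the strict triangles.
T_GS = -(D+L)⁻¹U: row 0 first, T[0,1] = -(-6)/(5) = +1.2000; later rows by forward substitution.
  T[0,:] = [+0.0000, +1.2000, -0.2000, -0.8000]
  T[1,:] = [+0.0000, +0.4000, +0.6000, -1.6000]
  T[2,:] = [+0.0000, +0.9600, +0.2400, -2.4400]
  T[3,:] = [+0.0000, -0.1920, -0.0480, -0.5120]
|roots of det(T-λI)|: 1.3279, 0.6012, 0.6012, 0.0000.
spectral radius ρ = 1.3279; 1.3279 > 1 ⇒ diverges.

no, ρ = 1.3279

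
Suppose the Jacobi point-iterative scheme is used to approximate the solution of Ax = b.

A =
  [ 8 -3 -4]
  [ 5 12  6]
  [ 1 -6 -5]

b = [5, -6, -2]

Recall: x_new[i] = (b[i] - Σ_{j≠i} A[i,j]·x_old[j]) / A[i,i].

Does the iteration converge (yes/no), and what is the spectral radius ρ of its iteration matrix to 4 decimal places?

Let D = diag(8, 12, -5); L, U the strict triangles.
Jacobi T = -D⁻¹(L+U): T[1,2] = -(6)/(12) = -0.5000; T[1,1] = 0.
  T[0,:] = [+0.0000  +0.3750  +0.5000]
  T[1,:] = [-0.4167  +0.0000  -0.5000]
  T[2,:] = [+0.2000  -1.2000  +0.0000]
eigenvalue magnitudes: 0.8853, 0.4899, 0.4899.
ρ = 0.8853; 0.8853 < 1 ⇒ converges.

yes, ρ = 0.8853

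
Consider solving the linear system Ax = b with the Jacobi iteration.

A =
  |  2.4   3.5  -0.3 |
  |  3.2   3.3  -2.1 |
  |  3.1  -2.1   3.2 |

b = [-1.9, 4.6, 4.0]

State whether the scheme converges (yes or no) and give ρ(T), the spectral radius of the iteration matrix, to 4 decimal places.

Let D = diag(2.4, 3.3, 3.2); L, U the strict triangles.
T_J = -D⁻¹(L+U): T[2,0] = -(3.1)/(3.2) = -0.9688; T[2,2] = 0.
  T[0,:] = [+0.0000, -1.4583, +0.1250]
  T[1,:] = [-0.9697, +0.0000, +0.6364]
  T[2,:] = [-0.9688, +0.6562, +0.0000]
|λ(T)| sorted: 1.5021, 0.8870, 0.6151.
ρ(T) = max|λ| = 1.5021; 1.5021 > 1 ⇒ diverges.

no, ρ = 1.5021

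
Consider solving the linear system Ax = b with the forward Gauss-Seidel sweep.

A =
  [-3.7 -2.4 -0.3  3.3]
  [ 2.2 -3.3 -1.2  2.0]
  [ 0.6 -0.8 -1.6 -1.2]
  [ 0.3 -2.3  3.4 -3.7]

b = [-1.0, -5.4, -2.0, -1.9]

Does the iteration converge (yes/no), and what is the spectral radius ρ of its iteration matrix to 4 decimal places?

A = D + L + U where D = diag(-3.7, -3.3, -1.6, -3.7).
T_GS = -(D+L)⁻¹U: row 0 first, T[0,3] = -(3.3)/(-3.7) = +0.8919; later rows by forward substitution.
  T[0,:] = [+0.0000 -0.6486 -0.0811 +0.8919]
  T[1,:] = [+0.0000 -0.4324 -0.4177 +1.2007]
  T[2,:] = [+0.0000 -0.0270 +0.1784 -1.0159]
  T[3,:] = [+0.0000 +0.1914 +0.4170 -1.6075]
|roots of det(T-λI)|: 1.5324, 0.2977, 0.0314, 0.0000.
ρ = 1.5324; 1.5324 > 1: divergent.

no, ρ = 1.5324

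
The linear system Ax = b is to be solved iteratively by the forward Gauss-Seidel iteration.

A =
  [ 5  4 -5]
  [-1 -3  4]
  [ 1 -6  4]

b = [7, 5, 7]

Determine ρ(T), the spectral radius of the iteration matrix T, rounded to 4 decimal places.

Split A = D + L + U, D = diag(5, -3, 4).
GS T = -(D+L)⁻¹U: row 0 first, T[0,1] = -(4)/(5) = -0.8000; later rows by forward substitution.
  T[0,:] = [+0.0000, -0.8000, +1.0000]
  T[1,:] = [+0.0000, +0.2667, +1.0000]
  T[2,:] = [+0.0000, +0.6000, +1.2500]
|λ(T)| sorted: 1.6758, 0.1591, 0.0000.
ρ(T) = max|λ| = 1.6758; 1.6758 > 1 ⇒ diverges.

1.6758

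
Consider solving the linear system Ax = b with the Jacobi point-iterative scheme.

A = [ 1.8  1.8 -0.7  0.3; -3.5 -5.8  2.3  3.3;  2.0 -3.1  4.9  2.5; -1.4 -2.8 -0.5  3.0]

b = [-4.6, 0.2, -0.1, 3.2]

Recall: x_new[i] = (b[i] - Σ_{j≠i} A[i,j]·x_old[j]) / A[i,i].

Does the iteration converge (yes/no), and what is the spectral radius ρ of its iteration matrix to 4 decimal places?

no, ρ = 1.2858

Split A = D + L + U, D = diag(1.8, -5.8, 4.9, 3).
Jacobi T = -D⁻¹(L+U): T[0,2] = -(-0.7)/(1.8) = +0.3889; T[0,0] = 0.
  T[0,:] = [+0.0000 -1.0000 +0.3889 -0.1667]
  T[1,:] = [-0.6034 +0.0000 +0.3966 +0.5690]
  T[2,:] = [-0.4082 +0.6327 +0.0000 -0.5102]
  T[3,:] = [+0.4667 +0.9333 +0.1667 +0.0000]
|eigenvalues of T|: 1.2858, 1.0747, 0.6022, 0.6022.
ρ = 1.2858; 1.2858 > 1: divergent.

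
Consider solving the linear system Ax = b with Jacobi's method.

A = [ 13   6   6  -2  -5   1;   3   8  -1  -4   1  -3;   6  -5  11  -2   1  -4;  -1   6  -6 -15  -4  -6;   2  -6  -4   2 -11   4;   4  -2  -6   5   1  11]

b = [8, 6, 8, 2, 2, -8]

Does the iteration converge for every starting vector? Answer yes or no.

no

Let D = diag(13, 8, 11, -15, -11, 11); L, U the strict triangles.
T_J = -D⁻¹(L+U): T[2,4] = -(1)/(11) = -0.0909; T[2,2] = 0.
  T[0,:] = [+0.0000  -0.4615  -0.4615  +0.1538  +0.3846  -0.0769]
  T[1,:] = [-0.3750  +0.0000  +0.1250  +0.5000  -0.1250  +0.3750]
  T[2,:] = [-0.5455  +0.4545  +0.0000  +0.1818  -0.0909  +0.3636]
  T[3,:] = [-0.0667  +0.4000  -0.4000  +0.0000  -0.2667  -0.4000]
  T[4,:] = [+0.1818  -0.5455  -0.3636  +0.1818  +0.0000  +0.3636]
  T[5,:] = [-0.3636  +0.1818  +0.5455  -0.4545  -0.0909  +0.0000]
eigenvalue magnitudes: 1.1644, 0.5890, 0.5855, 0.5081, 0.5081, 0.3294.
ρ = 1.1644; 1.1644 > 1: divergent.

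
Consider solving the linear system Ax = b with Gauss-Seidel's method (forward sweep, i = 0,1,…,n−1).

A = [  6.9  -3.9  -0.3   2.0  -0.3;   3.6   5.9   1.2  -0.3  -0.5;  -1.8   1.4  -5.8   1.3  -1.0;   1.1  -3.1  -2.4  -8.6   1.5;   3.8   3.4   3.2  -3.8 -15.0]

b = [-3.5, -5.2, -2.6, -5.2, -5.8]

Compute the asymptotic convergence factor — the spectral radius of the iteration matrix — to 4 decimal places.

0.7383

A = D + L + U where D = diag(6.9, 5.9, -5.8, -8.6, -15).
GS T = -(D+L)⁻¹U: row 0 first, T[0,3] = -(2)/(6.9) = -0.2899; later rows by forward substitution.
  T[0,:] = [+0.0000, +0.5652, +0.0435, -0.2899, +0.0435]
  T[1,:] = [+0.0000, -0.3449, -0.2299, +0.2277, +0.0582]
  T[2,:] = [+0.0000, -0.2587, -0.0690, +0.3691, -0.1719]
  T[3,:] = [+0.0000, +0.2688, +0.1077, -0.2221, +0.2070]
  T[4,:] = [+0.0000, -0.0583, -0.0831, +0.1132, -0.0649]
|λ(T)| sorted: 0.7383, 0.1306, 0.1087, 0.1087, 0.0000.
ρ = 0.7383; 0.7383 < 1, so it converges for any x₀.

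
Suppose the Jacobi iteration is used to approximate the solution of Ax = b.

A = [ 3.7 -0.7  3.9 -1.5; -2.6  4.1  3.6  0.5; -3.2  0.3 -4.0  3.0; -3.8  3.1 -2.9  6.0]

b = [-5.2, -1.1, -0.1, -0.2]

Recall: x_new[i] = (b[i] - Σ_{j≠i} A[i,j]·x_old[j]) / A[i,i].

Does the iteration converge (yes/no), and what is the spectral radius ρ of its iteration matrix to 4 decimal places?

no, ρ = 1.3607

Split A = D + L + U, D = diag(3.7, 4.1, -4, 6).
Jacobi: T = -D⁻¹(L+U), T[2,3] = -(3)/(-4) = +0.7500; T[2,2] = 0.
  T[0,:] = [+0.0000 +0.1892 -1.0541 +0.4054]
  T[1,:] = [+0.6341 +0.0000 -0.8780 -0.1220]
  T[2,:] = [-0.8000 +0.0750 +0.0000 +0.7500]
  T[3,:] = [+0.6333 -0.5167 +0.4833 +0.0000]
|λ(T)| sorted: 1.3607, 1.1000, 0.3091, 0.0484.
ρ(T) = max|λ| = 1.3607; 1.3607 > 1: divergent.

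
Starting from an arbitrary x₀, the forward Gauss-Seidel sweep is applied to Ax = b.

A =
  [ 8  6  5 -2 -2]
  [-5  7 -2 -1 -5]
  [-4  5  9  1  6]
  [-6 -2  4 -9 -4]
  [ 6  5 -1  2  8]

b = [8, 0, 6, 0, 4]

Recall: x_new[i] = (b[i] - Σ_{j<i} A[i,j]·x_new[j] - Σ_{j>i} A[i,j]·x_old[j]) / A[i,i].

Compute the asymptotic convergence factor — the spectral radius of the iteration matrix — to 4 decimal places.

Diagonal D = diag(8, 7, 9, -9, 8); L, U strict lower/upper.
T_GS = -(D+L)⁻¹U: row 0 first, T[0,1] = -(6)/(8) = -0.7500; later rows by forward substitution.
  T[0,:] = [+0.0000  -0.7500  -0.6250  +0.2500  +0.2500]
  T[1,:] = [+0.0000  -0.5357  -0.1607  +0.3214  +0.8929]
  T[2,:] = [+0.0000  -0.0357  -0.1885  -0.1786  -1.0516]
  T[3,:] = [+0.0000  +0.6032  +0.3686  -0.3175  -1.2769]
  T[4,:] = [+0.0000  +0.7421  +0.4535  -0.3313  -0.5578]
moduli |λ_i(T)| = 1.5029, 0.2178, 0.2178, 0.1113, 0.0000.
spectral radius ρ = 1.5029; 1.5029 > 1: divergent.

1.5029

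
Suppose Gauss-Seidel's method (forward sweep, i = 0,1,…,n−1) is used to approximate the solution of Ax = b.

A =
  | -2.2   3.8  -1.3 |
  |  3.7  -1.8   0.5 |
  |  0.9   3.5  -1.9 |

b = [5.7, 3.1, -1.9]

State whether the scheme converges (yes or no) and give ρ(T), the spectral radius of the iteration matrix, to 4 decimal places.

A = D + L + U where D = diag(-2.2, -1.8, -1.9).
Gauss-Seidel: T = -(D+L)⁻¹U, row 0 first, T[0,2] = -(-1.3)/(-2.2) = -0.5909; later rows by forward substitution.
  T[0,:] = [+0.0000, +1.7273, -0.5909]
  T[1,:] = [+0.0000, +3.5505, -0.9369]
  T[2,:] = [+0.0000, +7.3586, -2.0057]
moduli |λ_i(T)| = 1.6801, 0.1353, 0.0000.
spectral radius ρ = 1.6801; 1.6801 > 1 ⇒ diverges.

no, ρ = 1.6801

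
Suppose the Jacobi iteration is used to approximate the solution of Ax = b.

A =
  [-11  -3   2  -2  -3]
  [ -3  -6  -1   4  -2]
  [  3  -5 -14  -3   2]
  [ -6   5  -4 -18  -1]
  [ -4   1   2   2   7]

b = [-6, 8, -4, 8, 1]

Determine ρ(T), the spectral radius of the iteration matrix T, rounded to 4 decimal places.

Split A = D + L + U, D = diag(-11, -6, -14, -18, 7).
Jacobi T = -D⁻¹(L+U): T[3,1] = -(5)/(-18) = +0.2778; T[3,3] = 0.
  T[0,:] = [+0.0000, -0.2727, +0.1818, -0.1818, -0.2727]
  T[1,:] = [-0.5000, +0.0000, -0.1667, +0.6667, -0.3333]
  T[2,:] = [+0.2143, -0.3571, +0.0000, -0.2143, +0.1429]
  T[3,:] = [-0.3333, +0.2778, -0.2222, +0.0000, -0.0556]
  T[4,:] = [+0.5714, -0.1429, -0.2857, -0.2857, +0.0000]
|λ(T)| sorted: 0.9193, 0.4155, 0.4155, 0.3641, 0.3641.
ρ = 0.9193; 0.9193 < 1, so it converges for any x₀.

0.9193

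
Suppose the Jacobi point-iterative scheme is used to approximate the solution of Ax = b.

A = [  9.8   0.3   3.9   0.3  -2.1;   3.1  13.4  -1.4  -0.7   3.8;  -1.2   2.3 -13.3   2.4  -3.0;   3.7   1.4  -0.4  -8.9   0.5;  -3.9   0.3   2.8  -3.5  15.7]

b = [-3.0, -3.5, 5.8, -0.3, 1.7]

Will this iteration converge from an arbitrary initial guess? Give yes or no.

Write A = D+L+U with D = diag(9.8, 13.4, -13.3, -8.9, 15.7).
Jacobi: T = -D⁻¹(L+U), T[0,4] = -(-2.1)/(9.8) = +0.2143; T[0,0] = 0.
  T[0,:] = [+0.0000  -0.0306  -0.3980  -0.0306  +0.2143]
  T[1,:] = [-0.2313  +0.0000  +0.1045  +0.0522  -0.2836]
  T[2,:] = [-0.0902  +0.1729  +0.0000  +0.1805  -0.2256]
  T[3,:] = [+0.4157  +0.1573  -0.0449  +0.0000  +0.0562]
  T[4,:] = [+0.2484  -0.0191  -0.1783  +0.2229  +0.0000]
|λ(T)| sorted: 0.5288, 0.3194, 0.2215, 0.2215, 0.1890.
ρ = 0.5288; 0.5288 < 1 ⇒ converges.

yes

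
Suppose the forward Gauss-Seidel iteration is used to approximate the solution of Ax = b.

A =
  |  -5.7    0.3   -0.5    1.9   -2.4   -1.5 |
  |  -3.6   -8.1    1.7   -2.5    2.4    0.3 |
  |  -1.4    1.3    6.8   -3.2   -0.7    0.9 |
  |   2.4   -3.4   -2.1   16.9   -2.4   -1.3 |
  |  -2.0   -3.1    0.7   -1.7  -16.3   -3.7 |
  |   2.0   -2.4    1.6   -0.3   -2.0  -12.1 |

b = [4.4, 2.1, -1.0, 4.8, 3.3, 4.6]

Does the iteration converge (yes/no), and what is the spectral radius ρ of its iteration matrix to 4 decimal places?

A = D + L + U where D = diag(-5.7, -8.1, 6.8, 16.9, -16.3, -12.1).
Gauss-Seidel: T = -(D+L)⁻¹U, row 0 first, T[0,4] = -(-2.4)/(-5.7) = -0.4211; later rows by forward substitution.
  T[0,:] = [+0.0000 +0.0526 -0.0877 +0.3333 -0.4211 -0.2632]
  T[1,:] = [+0.0000 -0.0234 +0.2489 -0.4568 +0.4834 +0.1540]
  T[2,:] = [+0.0000 +0.0153 -0.0656 +0.6265 -0.0762 -0.2160]
  T[3,:] = [+0.0000 -0.0103 +0.0544 -0.0614 +0.2896 +0.1184]
  T[4,:] = [+0.0000 -0.0003 -0.0451 +0.0793 -0.0738 -0.2456]
  T[5,:] = [+0.0000 +0.0157 -0.0664 +0.2170 -0.1705 -0.0649]
|eigenvalues of T|: 0.5686, 0.1484, 0.1484, 0.0470, 0.0470, 0.0000.
ρ = 0.5686; 0.5686 < 1: convergent.

yes, ρ = 0.5686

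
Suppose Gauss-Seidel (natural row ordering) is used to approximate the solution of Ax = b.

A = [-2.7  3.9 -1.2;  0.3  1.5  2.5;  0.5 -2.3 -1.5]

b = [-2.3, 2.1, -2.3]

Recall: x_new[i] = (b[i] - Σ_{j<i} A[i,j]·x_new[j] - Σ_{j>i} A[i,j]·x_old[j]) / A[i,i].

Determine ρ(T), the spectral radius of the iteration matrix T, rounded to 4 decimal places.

Write A = D+L+U with D = diag(-2.7, 1.5, -1.5).
T_GS = -(D+L)⁻¹U: row 0 first, T[0,1] = -(3.9)/(-2.7) = +1.4444; later rows by forward substitution.
  T[0,:] = [+0.0000, +1.4444, -0.4444]
  T[1,:] = [+0.0000, -0.2889, -1.5778]
  T[2,:] = [+0.0000, +0.9244, +2.2711]
|eigenvalues of T|: 1.4152, 0.5670, 0.0000.
spectral radius ρ = 1.4152; 1.4152 > 1: divergent.

1.4152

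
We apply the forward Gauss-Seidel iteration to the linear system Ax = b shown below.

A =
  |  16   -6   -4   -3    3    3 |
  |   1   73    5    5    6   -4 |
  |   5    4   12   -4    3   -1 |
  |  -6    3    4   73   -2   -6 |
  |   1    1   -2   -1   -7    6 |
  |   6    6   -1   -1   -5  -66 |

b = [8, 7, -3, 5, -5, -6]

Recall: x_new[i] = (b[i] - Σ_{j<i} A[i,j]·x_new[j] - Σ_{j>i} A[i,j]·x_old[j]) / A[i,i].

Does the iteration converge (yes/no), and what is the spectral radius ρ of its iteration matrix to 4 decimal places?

yes, ρ = 0.2167

Diagonal D = diag(16, 73, 12, 73, -7, -66); L, U strict lower/upper.
Gauss-Seidel: T = -(D+L)⁻¹U, row 0 first, T[0,4] = -(3)/(16) = -0.1875; later rows by forward substitution.
  T[0,:] = [+0.0000 +0.3750 +0.2500 +0.1875 -0.1875 -0.1875]
  T[1,:] = [+0.0000 -0.0051 -0.0719 -0.0711 -0.0796 +0.0574]
  T[2,:] = [+0.0000 -0.1545 -0.0802 +0.2789 -0.1453 +0.1423]
  T[3,:] = [+0.0000 +0.0395 +0.0279 +0.0030 +0.0232 +0.0566]
  T[4,:] = [+0.0000 +0.0913 +0.0444 -0.0635 +0.0000 +0.7898]
  T[5,:] = [+0.0000 +0.0284 +0.0136 +0.0111 -0.0224 -0.0747]
|eigenvalues of T|: 0.2167, 0.1789, 0.1789, 0.0513, 0.0513, 0.0000.
ρ = 0.2167; 0.2167 < 1, so it converges for any x₀.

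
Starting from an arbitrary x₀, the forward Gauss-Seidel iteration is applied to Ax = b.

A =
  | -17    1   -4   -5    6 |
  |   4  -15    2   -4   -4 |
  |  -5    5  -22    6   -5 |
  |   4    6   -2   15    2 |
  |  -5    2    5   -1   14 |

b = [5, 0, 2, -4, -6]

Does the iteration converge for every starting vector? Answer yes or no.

yes

Split A = D + L + U, D = diag(-17, -15, -22, 15, 14).
T_GS = -(D+L)⁻¹U: row 0 first, T[0,4] = -(6)/(-17) = +0.3529; later rows by forward substitution.
  T[0,:] = [+0.0000  +0.0588  -0.2353  -0.2941  +0.3529]
  T[1,:] = [+0.0000  +0.0157  +0.0706  -0.3451  -0.1725]
  T[2,:] = [+0.0000  -0.0098  +0.0695  +0.2611  -0.3467]
  T[3,:] = [+0.0000  -0.0233  +0.0438  +0.2513  -0.2047]
  T[4,:] = [+0.0000  +0.0206  -0.1158  -0.1311  +0.2599]
|λ(T)| sorted: 0.5328, 0.1247, 0.0391, 0.0391, 0.0000.
ρ(T) = max|λ| = 0.5328; 0.5328 < 1, so it converges for any x₀.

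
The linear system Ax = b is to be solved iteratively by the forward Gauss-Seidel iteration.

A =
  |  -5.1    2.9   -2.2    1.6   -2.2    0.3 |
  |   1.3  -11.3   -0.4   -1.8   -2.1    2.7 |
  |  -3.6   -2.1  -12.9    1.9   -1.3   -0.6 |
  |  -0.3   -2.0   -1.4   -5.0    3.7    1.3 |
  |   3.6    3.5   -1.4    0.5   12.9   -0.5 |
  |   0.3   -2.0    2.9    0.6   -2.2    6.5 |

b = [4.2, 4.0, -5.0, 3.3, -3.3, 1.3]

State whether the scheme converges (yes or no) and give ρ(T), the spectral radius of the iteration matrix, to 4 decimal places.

yes, ρ = 0.5546

Let D = diag(-5.1, -11.3, -12.9, -5, 12.9, 6.5); L, U the strict triangles.
T_GS = -(D+L)⁻¹U: row 0 first, T[0,4] = -(-2.2)/(-5.1) = -0.4314; later rows by forward substitution.
  T[0,:] = [+0.0000, +0.5686, -0.4314, +0.3137, -0.4314, +0.0588]
  T[1,:] = [+0.0000, +0.0654, -0.0850, -0.1232, -0.2355, +0.2457]
  T[2,:] = [+0.0000, -0.1693, +0.1342, +0.0798, +0.0579, -0.1029]
  T[3,:] = [+0.0000, -0.0129, +0.0223, +0.0081, +0.8438, +0.1870]
  T[4,:] = [+0.0000, -0.1943, +0.1572, -0.0458, +0.1579, -0.0627]
  T[5,:] = [+0.0000, +0.0049, -0.0150, -0.1042, -0.1029, +0.0803]
eigenvalue magnitudes: 0.5546, 0.3264, 0.3264, 0.0307, 0.0022, 0.0000.
ρ(T) = max|λ| = 0.5546; 0.5546 < 1 ⇒ converges.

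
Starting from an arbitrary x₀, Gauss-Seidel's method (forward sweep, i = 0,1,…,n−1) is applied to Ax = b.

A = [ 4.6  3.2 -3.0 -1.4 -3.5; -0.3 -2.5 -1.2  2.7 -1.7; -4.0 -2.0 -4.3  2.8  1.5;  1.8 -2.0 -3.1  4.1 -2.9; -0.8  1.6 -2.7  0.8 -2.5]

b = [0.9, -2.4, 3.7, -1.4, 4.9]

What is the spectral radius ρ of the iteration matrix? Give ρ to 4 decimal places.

A = D + L + U where D = diag(4.6, -2.5, -4.3, 4.1, -2.5).
GS T = -(D+L)⁻¹U: row 0 first, T[0,4] = -(-3.5)/(4.6) = +0.7609; later rows by forward substitution.
  T[0,:] = [+0.0000 -0.6957 +0.6522 +0.3043 +0.7609]
  T[1,:] = [+0.0000 +0.0835 -0.5583 +1.0435 -0.7713]
  T[2,:] = [+0.0000 +0.6083 -0.3470 -0.1173 -0.0002]
  T[3,:] = [+0.0000 +0.8061 -0.8210 +0.2867 -0.0031]
  T[4,:] = [+0.0000 -0.1230 -0.4539 +0.7889 -0.7379]
moduli |λ_i(T)| = 1.2443, 0.6698, 0.3230, 0.1828, 0.0000.
ρ(T) = max|λ| = 1.2443; 1.2443 > 1: divergent.

1.2443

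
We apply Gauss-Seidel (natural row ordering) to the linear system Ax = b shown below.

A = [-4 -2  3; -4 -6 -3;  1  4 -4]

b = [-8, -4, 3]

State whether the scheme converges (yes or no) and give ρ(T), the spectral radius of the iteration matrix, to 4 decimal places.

yes, ρ = 0.5858

A = D + L + U where D = diag(-4, -6, -4).
GS T = -(D+L)⁻¹U: row 0 first, T[0,1] = -(-2)/(-4) = -0.5000; later rows by forward substitution.
  T[0,:] = [+0.0000, -0.5000, +0.7500]
  T[1,:] = [+0.0000, +0.3333, -1.0000]
  T[2,:] = [+0.0000, +0.2083, -0.8125]
moduli |λ_i(T)| = 0.5858, 0.1067, 0.0000.
spectral radius ρ = 0.5858; 0.5858 < 1: convergent.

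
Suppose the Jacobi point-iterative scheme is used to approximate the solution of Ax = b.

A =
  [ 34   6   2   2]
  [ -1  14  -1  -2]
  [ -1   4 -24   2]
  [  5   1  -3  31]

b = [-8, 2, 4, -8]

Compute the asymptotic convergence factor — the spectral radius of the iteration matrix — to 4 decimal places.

0.2318

Let D = diag(34, 14, -24, 31); L, U the strict triangles.
T_J = -D⁻¹(L+U): T[2,0] = -(-1)/(-24) = -0.0417; T[2,2] = 0.
  T[0,:] = [+0.0000  -0.1765  -0.0588  -0.0588]
  T[1,:] = [+0.0714  +0.0000  +0.0714  +0.1429]
  T[2,:] = [-0.0417  +0.1667  +0.0000  +0.0833]
  T[3,:] = [-0.1613  -0.0323  +0.0968  +0.0000]
eigenvalue magnitudes: 0.2318, 0.1672, 0.1672, 0.0671.
ρ = 0.2318; 0.2318 < 1 ⇒ converges.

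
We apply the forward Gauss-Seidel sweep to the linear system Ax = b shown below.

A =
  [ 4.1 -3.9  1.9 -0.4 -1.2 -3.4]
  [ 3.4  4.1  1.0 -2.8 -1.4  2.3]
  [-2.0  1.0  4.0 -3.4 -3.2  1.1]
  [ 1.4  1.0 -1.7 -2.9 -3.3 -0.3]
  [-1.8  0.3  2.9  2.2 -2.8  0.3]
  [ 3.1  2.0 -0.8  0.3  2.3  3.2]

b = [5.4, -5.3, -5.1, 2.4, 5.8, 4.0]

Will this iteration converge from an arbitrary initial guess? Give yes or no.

Split A = D + L + U, D = diag(4.1, 4.1, 4, -2.9, -2.8, 3.2).
T_GS = -(D+L)⁻¹U: row 0 first, T[0,1] = -(-3.9)/(4.1) = +0.9512; later rows by forward substitution.
  T[0,:] = [+0.0000  +0.9512  -0.4634  +0.0976  +0.2927  +0.8293]
  T[1,:] = [+0.0000  -0.7888  +0.1404  +0.6020  +0.0988  -1.2487]
  T[2,:] = [+0.0000  +0.6728  -0.2668  +0.7483  +0.9217  +0.4518]
  T[3,:] = [+0.0000  -0.2072  -0.0189  -0.1840  -1.5029  -0.3985]
  T[4,:] = [+0.0000  -0.1620  +0.0218  +0.6323  -0.4038  -0.4049]
  T[5,:] = [+0.0000  -0.1244  +0.2806  -0.7209  +0.3163  +0.4184]
|λ(T)| sorted: 1.2744, 0.9242, 0.9242, 0.1463, 0.1463, 0.0000.
ρ(T) = max|λ| = 1.2744; 1.2744 > 1: divergent.

no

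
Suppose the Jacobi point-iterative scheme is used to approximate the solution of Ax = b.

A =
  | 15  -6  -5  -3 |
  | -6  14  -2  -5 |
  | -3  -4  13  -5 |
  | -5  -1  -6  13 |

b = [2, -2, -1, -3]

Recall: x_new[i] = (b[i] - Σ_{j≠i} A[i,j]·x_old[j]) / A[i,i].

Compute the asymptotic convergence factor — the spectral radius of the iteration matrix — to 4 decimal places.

0.9271

Let D = diag(15, 14, 13, 13); L, U the strict triangles.
Jacobi: T = -D⁻¹(L+U), T[1,2] = -(-2)/(14) = +0.1429; T[1,1] = 0.
  T[0,:] = [+0.0000 +0.4000 +0.3333 +0.2000]
  T[1,:] = [+0.4286 +0.0000 +0.1429 +0.3571]
  T[2,:] = [+0.2308 +0.3077 +0.0000 +0.3846]
  T[3,:] = [+0.3846 +0.0769 +0.4615 +0.0000]
eigenvalue magnitudes: 0.9271, 0.4503, 0.4503, 0.0997.
ρ = 0.9271; 0.9271 < 1, so it converges for any x₀.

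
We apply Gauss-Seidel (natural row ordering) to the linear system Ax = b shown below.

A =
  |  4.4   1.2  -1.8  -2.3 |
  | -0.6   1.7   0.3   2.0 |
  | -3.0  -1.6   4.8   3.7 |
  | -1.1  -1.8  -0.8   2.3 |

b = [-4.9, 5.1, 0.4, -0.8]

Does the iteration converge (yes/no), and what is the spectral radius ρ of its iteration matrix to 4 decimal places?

Split A = D + L + U, D = diag(4.4, 1.7, 4.8, 2.3).
T_GS = -(D+L)⁻¹U: row 0 first, T[0,3] = -(-2.3)/(4.4) = +0.5227; later rows by forward substitution.
  T[0,:] = [+0.0000  -0.2727  +0.4091  +0.5227]
  T[1,:] = [+0.0000  -0.0963  -0.0321  -0.9920]
  T[2,:] = [+0.0000  -0.2025  +0.2450  -0.7748]
  T[3,:] = [+0.0000  -0.2762  +0.2558  -0.7958]
|eigenvalues of T|: 0.9138, 0.1393, 0.1393, 0.0000.
ρ(T) = max|λ| = 0.9138; 0.9138 < 1 ⇒ converges.

yes, ρ = 0.9138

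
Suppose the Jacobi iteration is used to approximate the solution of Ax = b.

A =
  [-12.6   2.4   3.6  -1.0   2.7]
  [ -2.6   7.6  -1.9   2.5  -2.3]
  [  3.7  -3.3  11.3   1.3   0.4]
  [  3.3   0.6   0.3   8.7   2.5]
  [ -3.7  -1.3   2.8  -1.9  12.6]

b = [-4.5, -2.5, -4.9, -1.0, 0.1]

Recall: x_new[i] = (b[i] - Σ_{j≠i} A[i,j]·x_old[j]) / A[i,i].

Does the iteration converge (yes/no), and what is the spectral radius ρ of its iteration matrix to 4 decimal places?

yes, ρ = 0.5750

Split A = D + L + U, D = diag(-12.6, 7.6, 11.3, 8.7, 12.6).
T_J = -D⁻¹(L+U): T[1,0] = -(-2.6)/(7.6) = +0.3421; T[1,1] = 0.
  T[0,:] = [+0.0000  +0.1905  +0.2857  -0.0794  +0.2143]
  T[1,:] = [+0.3421  +0.0000  +0.2500  -0.3289  +0.3026]
  T[2,:] = [-0.3274  +0.2920  +0.0000  -0.1150  -0.0354]
  T[3,:] = [-0.3793  -0.0690  -0.0345  +0.0000  -0.2874]
  T[4,:] = [+0.2937  +0.1032  -0.2222  +0.1508  +0.0000]
moduli |λ_i(T)| = 0.5750, 0.2481, 0.2481, 0.2335, 0.2335.
spectral radius ρ = 0.5750; 0.5750 < 1: convergent.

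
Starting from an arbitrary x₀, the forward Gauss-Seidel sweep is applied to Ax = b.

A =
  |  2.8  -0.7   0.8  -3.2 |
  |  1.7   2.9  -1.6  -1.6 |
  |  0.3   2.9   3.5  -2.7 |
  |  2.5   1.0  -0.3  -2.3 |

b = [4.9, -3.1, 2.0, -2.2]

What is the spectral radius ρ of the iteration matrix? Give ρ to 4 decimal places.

1.1565

A = D + L + U where D = diag(2.8, 2.9, 3.5, -2.3).
GS T = -(D+L)⁻¹U: row 0 first, T[0,3] = -(-3.2)/(2.8) = +1.1429; later rows by forward substitution.
  T[0,:] = [+0.0000, +0.2500, -0.2857, +1.1429]
  T[1,:] = [+0.0000, -0.1466, +0.7192, -0.1182]
  T[2,:] = [+0.0000, +0.1000, -0.5714, +0.7714]
  T[3,:] = [+0.0000, +0.1950, +0.0767, +1.0902]
moduli |λ_i(T)| = 1.1565, 0.6240, 0.1603, 0.0000.
ρ = 1.1565; 1.1565 > 1 ⇒ diverges.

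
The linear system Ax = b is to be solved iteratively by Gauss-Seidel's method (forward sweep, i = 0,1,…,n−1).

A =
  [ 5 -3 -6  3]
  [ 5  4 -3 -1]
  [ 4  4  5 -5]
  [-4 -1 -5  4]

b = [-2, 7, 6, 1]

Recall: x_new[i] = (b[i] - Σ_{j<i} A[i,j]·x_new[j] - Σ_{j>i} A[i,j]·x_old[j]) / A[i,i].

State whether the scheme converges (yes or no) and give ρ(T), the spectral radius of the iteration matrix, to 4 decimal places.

Write A = D+L+U with D = diag(5, 4, 5, 4).
GS T = -(D+L)⁻¹U: row 0 first, T[0,2] = -(-6)/(5) = +1.2000; later rows by forward substitution.
  T[0,:] = [+0.0000  +0.6000  +1.2000  -0.6000]
  T[1,:] = [+0.0000  -0.7500  -0.7500  +1.0000]
  T[2,:] = [+0.0000  +0.1200  -0.3600  +0.6800]
  T[3,:] = [+0.0000  +0.5625  +0.5625  +0.5000]
|eigenvalues of T|: 1.2374, 0.9935, 0.3661, 0.0000.
ρ = 1.2374; 1.2374 > 1, so it fails to converge.

no, ρ = 1.2374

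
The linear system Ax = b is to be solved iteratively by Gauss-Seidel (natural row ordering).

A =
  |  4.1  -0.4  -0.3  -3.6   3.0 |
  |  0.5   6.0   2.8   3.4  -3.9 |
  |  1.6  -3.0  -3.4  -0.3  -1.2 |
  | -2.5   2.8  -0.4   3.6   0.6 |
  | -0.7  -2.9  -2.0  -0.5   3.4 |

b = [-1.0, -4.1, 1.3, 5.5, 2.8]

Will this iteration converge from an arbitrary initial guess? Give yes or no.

Write A = D+L+U with D = diag(4.1, 6, -3.4, 3.6, 3.4).
T_GS = -(D+L)⁻¹U: row 0 first, T[0,1] = -(-0.4)/(4.1) = +0.0976; later rows by forward substitution.
  T[0,:] = [+0.0000, +0.0976, +0.0732, +0.8780, -0.7317]
  T[1,:] = [+0.0000, -0.0081, -0.4728, -0.6398, +0.7110]
  T[2,:] = [+0.0000, +0.0531, +0.4516, +0.8895, -1.3246]
  T[3,:] = [+0.0000, +0.0800, +0.4687, +1.2062, -1.3750]
  T[4,:] = [+0.0000, +0.0561, -0.0536, +0.3357, -0.5256]
eigenvalue magnitudes: 1.3218, 0.3709, 0.1748, 0.0016, 0.0000.
ρ(T) = max|λ| = 1.3218; 1.3218 > 1: divergent.

no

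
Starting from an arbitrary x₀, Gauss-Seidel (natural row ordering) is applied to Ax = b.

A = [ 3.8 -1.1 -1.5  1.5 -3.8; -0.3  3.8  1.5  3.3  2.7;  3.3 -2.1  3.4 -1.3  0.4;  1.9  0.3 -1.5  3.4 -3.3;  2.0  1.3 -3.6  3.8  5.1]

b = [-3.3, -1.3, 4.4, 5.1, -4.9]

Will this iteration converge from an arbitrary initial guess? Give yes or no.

Write A = D+L+U with D = diag(3.8, 3.8, 3.4, 3.4, 5.1).
T_GS = -(D+L)⁻¹U: row 0 first, T[0,2] = -(-1.5)/(3.8) = +0.3947; later rows by forward substitution.
  T[0,:] = [+0.0000 +0.2895 +0.3947 -0.3947 +1.0000]
  T[1,:] = [+0.0000 +0.0229 -0.3636 -0.8996 -0.6316]
  T[2,:] = [+0.0000 -0.2668 -0.6077 +0.2099 -1.4783]
  T[3,:] = [+0.0000 -0.2815 -0.4566 +0.3925 -0.1847]
  T[4,:] = [+0.0000 -0.0980 -0.1509 +0.2398 -1.1371]
|λ(T)| sorted: 1.4000, 0.6981, 0.5991, 0.0284, 0.0000.
ρ = 1.4000; 1.4000 > 1: divergent.

no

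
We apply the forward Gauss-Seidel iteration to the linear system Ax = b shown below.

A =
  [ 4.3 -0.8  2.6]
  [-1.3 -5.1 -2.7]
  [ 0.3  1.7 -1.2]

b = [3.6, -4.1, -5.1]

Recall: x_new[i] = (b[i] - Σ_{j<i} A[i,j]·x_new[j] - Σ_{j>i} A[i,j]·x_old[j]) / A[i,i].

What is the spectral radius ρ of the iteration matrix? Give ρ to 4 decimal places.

Let D = diag(4.3, -5.1, -1.2); L, U the strict triangles.
T_GS = -(D+L)⁻¹U: row 0 first, T[0,2] = -(2.6)/(4.3) = -0.6047; later rows by forward substitution.
  T[0,:] = [+0.0000 +0.1860 -0.6047]
  T[1,:] = [+0.0000 -0.0474 -0.3753]
  T[2,:] = [+0.0000 -0.0207 -0.6828]
|λ(T)| sorted: 0.6948, 0.0354, 0.0000.
spectral radius ρ = 0.6948; 0.6948 < 1, so it converges for any x₀.

0.6948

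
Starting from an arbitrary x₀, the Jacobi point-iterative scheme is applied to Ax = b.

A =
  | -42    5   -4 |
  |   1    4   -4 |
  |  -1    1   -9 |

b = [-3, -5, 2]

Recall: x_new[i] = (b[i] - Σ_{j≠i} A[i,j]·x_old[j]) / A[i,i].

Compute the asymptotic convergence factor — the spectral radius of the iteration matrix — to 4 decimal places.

Split A = D + L + U, D = diag(-42, 4, -9).
Jacobi T = -D⁻¹(L+U): T[0,1] = -(5)/(-42) = +0.1190; T[0,0] = 0.
  T[0,:] = [+0.0000, +0.1190, -0.0952]
  T[1,:] = [-0.2500, +0.0000, +1.0000]
  T[2,:] = [-0.1111, +0.1111, +0.0000]
|roots of det(T-λI)|: 0.3496, 0.1915, 0.1581.
ρ = 0.3496; 0.3496 < 1: convergent.

0.3496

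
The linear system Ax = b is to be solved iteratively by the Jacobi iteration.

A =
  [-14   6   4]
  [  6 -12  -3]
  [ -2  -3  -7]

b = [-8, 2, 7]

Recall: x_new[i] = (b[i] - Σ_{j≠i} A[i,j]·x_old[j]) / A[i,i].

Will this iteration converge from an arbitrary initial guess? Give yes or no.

yes

Split A = D + L + U, D = diag(-14, -12, -7).
Jacobi T = -D⁻¹(L+U): T[1,0] = -(6)/(-12) = +0.5000; T[1,1] = 0.
  T[0,:] = [+0.0000, +0.4286, +0.2857]
  T[1,:] = [+0.5000, +0.0000, -0.2500]
  T[2,:] = [-0.2857, -0.4286, +0.0000]
moduli |λ_i(T)| = 0.5441, 0.4053, 0.1388.
ρ(T) = max|λ| = 0.5441; 0.5441 < 1, so it converges for any x₀.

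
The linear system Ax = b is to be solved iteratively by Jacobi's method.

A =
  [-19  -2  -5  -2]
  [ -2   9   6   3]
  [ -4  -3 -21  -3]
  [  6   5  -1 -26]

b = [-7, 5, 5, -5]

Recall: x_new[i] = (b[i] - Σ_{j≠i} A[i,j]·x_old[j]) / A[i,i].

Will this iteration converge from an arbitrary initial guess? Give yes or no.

A = D + L + U where D = diag(-19, 9, -21, -26).
T_J = -D⁻¹(L+U): T[3,2] = -(-1)/(-26) = -0.0385; T[3,3] = 0.
  T[0,:] = [+0.0000 -0.1053 -0.2632 -0.1053]
  T[1,:] = [+0.2222 +0.0000 -0.6667 -0.3333]
  T[2,:] = [-0.1905 -0.1429 +0.0000 -0.1429]
  T[3,:] = [+0.2308 +0.1923 -0.0385 +0.0000]
|roots of det(T-λI)|: 0.3256, 0.2693, 0.2693, 0.0163.
ρ = 0.3256; 0.3256 < 1 ⇒ converges.

yes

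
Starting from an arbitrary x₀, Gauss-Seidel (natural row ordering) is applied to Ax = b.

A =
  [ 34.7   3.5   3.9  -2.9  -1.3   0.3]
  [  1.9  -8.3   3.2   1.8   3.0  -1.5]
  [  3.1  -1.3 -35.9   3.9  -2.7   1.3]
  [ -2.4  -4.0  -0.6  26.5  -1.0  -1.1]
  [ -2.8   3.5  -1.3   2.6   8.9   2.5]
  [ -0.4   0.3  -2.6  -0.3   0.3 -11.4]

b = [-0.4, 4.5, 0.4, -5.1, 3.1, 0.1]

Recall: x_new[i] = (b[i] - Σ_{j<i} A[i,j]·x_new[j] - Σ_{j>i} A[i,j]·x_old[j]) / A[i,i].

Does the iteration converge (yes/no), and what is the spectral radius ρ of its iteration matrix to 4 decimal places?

Let D = diag(34.7, -8.3, -35.9, 26.5, 8.9, -11.4); L, U the strict triangles.
GS T = -(D+L)⁻¹U: row 0 first, T[0,1] = -(3.5)/(34.7) = -0.1009; later rows by forward substitution.
  T[0,:] = [+0.0000, -0.1009, -0.1124, +0.0836, +0.0375, -0.0086]
  T[1,:] = [+0.0000, -0.0231, +0.3598, +0.2360, +0.3700, -0.1827]
  T[2,:] = [+0.0000, -0.0079, -0.0227, +0.1073, -0.0854, +0.0421]
  T[3,:] = [+0.0000, -0.0128, +0.0436, +0.0456, +0.0950, +0.0141]
  T[4,:] = [+0.0000, -0.0201, -0.1929, -0.0642, -0.1740, -0.2097]
  T[5,:] = [+0.0000, +0.0045, +0.0124, -0.0241, +0.0208, -0.0200]
|λ(T)| sorted: 0.1880, 0.0900, 0.0900, 0.0562, 0.0184, 0.0000.
ρ(T) = max|λ| = 0.1880; 0.1880 < 1, so it converges for any x₀.

yes, ρ = 0.1880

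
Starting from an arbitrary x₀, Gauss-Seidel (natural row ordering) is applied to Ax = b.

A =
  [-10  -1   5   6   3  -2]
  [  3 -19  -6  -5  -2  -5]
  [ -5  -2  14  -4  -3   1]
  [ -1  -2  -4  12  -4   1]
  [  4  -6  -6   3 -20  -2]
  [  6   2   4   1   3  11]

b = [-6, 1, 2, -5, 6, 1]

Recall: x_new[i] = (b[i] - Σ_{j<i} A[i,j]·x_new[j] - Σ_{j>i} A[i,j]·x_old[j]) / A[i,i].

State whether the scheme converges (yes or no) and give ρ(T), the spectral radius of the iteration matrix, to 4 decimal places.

Split A = D + L + U, D = diag(-10, -19, 14, 12, -20, 11).
Gauss-Seidel: T = -(D+L)⁻¹U, row 0 first, T[0,3] = -(6)/(-10) = +0.6000; later rows by forward substitution.
  T[0,:] = [+0.0000  -0.1000  +0.5000  +0.6000  +0.3000  -0.2000]
  T[1,:] = [+0.0000  -0.0158  -0.2368  -0.1684  -0.0579  -0.2947]
  T[2,:] = [+0.0000  -0.0380  +0.1447  +0.4759  +0.3132  -0.1850]
  T[3,:] = [+0.0000  -0.0236  +0.0504  +0.1806  +0.4531  -0.2108]
  T[4,:] = [+0.0000  -0.0074  +0.1352  +0.0548  +0.0514  -0.0277]
  T[5,:] = [+0.0000  +0.0754  -0.3238  -0.5011  -0.3222  +0.2567]
moduli |λ_i(T)| = 0.8226, 0.2009, 0.2009, 0.0703, 0.0703, 0.0000.
ρ(T) = max|λ| = 0.8226; 0.8226 < 1: convergent.

yes, ρ = 0.8226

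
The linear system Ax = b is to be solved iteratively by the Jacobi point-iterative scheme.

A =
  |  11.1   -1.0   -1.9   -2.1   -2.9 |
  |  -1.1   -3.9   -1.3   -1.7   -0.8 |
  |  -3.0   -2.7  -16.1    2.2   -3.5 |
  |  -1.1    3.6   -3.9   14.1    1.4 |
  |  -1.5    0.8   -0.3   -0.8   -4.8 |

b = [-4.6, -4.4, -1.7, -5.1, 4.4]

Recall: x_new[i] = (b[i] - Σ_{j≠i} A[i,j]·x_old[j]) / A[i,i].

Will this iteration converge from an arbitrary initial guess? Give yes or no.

A = D + L + U where D = diag(11.1, -3.9, -16.1, 14.1, -4.8).
T_J = -D⁻¹(L+U): T[2,3] = -(2.2)/(-16.1) = +0.1366; T[2,2] = 0.
  T[0,:] = [+0.0000, +0.0901, +0.1712, +0.1892, +0.2613]
  T[1,:] = [-0.2821, +0.0000, -0.3333, -0.4359, -0.2051]
  T[2,:] = [-0.1863, -0.1677, +0.0000, +0.1366, -0.2174]
  T[3,:] = [+0.0780, -0.2553, +0.2766, +0.0000, -0.0993]
  T[4,:] = [-0.3125, +0.1667, -0.0625, -0.1667, +0.0000]
moduli |λ_i(T)| = 0.5627, 0.3794, 0.3794, 0.2788, 0.0838.
ρ(T) = max|λ| = 0.5627; 0.5627 < 1: convergent.

yes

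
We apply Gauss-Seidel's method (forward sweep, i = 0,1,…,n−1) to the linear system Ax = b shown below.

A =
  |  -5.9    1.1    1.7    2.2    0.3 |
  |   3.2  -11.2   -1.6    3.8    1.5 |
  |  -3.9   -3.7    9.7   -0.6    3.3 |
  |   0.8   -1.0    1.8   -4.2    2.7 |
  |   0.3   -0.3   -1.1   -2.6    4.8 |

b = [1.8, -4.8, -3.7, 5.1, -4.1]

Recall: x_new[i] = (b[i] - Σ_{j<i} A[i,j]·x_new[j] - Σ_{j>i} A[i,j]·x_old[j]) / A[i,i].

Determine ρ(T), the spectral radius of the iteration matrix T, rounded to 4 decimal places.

A = D + L + U where D = diag(-5.9, -11.2, 9.7, -4.2, 4.8).
Gauss-Seidel: T = -(D+L)⁻¹U, row 0 first, T[0,3] = -(2.2)/(-5.9) = +0.3729; later rows by forward substitution.
  T[0,:] = [+0.0000 +0.1864 +0.2881 +0.3729 +0.0508]
  T[1,:] = [+0.0000 +0.0533 -0.0605 +0.4458 +0.1485]
  T[2,:] = [+0.0000 +0.0953 +0.0928 +0.3818 -0.2631]
  T[3,:] = [+0.0000 +0.0637 +0.1090 +0.1285 +0.5044]
  T[4,:] = [+0.0000 +0.0480 +0.0585 +0.1617 +0.2190]
moduli |λ_i(T)| = 0.5873, 0.0925, 0.0349, 0.0349, 0.0000.
ρ = 0.5873; 0.5873 < 1, so it converges for any x₀.

0.5873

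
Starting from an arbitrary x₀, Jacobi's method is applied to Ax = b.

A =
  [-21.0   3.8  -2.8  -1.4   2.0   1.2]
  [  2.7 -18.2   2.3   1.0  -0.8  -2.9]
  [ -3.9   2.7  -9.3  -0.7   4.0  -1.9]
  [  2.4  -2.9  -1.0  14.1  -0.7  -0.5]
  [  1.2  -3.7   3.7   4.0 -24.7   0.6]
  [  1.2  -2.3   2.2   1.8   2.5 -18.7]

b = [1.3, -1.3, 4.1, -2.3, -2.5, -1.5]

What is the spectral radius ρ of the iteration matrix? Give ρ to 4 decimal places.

Let D = diag(-21, -18.2, -9.3, 14.1, -24.7, -18.7); L, U the strict triangles.
T_J = -D⁻¹(L+U): T[5,2] = -(2.2)/(-18.7) = +0.1176; T[5,5] = 0.
  T[0,:] = [+0.0000, +0.1810, -0.1333, -0.0667, +0.0952, +0.0571]
  T[1,:] = [+0.1484, +0.0000, +0.1264, +0.0549, -0.0440, -0.1593]
  T[2,:] = [-0.4194, +0.2903, +0.0000, -0.0753, +0.4301, -0.2043]
  T[3,:] = [-0.1702, +0.2057, +0.0709, +0.0000, +0.0496, +0.0355]
  T[4,:] = [+0.0486, -0.1498, +0.1498, +0.1619, +0.0000, +0.0243]
  T[5,:] = [+0.0642, -0.1230, +0.1176, +0.0963, +0.1337, +0.0000]
|roots of det(T-λI)|: 0.5678, 0.2562, 0.2562, 0.1849, 0.1002, 0.1002.
spectral radius ρ = 0.5678; 0.5678 < 1, so it converges for any x₀.

0.5678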